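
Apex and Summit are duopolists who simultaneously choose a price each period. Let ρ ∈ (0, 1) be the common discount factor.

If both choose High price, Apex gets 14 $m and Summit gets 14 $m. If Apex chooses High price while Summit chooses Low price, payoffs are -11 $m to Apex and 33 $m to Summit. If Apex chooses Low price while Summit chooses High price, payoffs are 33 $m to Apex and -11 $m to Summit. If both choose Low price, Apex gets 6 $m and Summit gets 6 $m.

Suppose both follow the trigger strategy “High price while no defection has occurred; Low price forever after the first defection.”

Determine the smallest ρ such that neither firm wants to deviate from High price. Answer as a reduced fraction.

Cooperation forever yields 14 each period: 14/(1−ρ).
Deviating yields 33 once, then 6 forever: 33 + 6ρ/(1−ρ).
No profitable deviation requires 14/(1−ρ) ≥ 33 + 6ρ/(1−ρ).
Multiplying by (1−ρ): 14 ≥ 33(1−ρ) + 6ρ = 33 − 27ρ.
So 27ρ ≥ 19, i.e. ρ ≥ 19/27.

19/27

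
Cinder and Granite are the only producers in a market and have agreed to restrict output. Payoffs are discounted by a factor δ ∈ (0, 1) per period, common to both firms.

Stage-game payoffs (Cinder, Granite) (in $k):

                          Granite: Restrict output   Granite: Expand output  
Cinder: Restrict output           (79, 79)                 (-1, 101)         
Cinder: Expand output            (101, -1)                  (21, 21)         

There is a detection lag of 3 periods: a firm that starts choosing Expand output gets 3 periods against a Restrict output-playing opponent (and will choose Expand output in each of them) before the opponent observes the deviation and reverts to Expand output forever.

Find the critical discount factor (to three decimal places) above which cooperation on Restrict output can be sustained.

A deviator earns 101 for 3 periods, then 21 forever; cooperating earns 79 forever. Multiplying the IC by (1−δ):
79 ≥ 101(1−δ^3) + 21δ^3, so 80·δ^3 ≥ 22 and δ^3 ≥ 11/40.
δ ≥ (11/40)^(1/3) ≈ 0.650.

0.650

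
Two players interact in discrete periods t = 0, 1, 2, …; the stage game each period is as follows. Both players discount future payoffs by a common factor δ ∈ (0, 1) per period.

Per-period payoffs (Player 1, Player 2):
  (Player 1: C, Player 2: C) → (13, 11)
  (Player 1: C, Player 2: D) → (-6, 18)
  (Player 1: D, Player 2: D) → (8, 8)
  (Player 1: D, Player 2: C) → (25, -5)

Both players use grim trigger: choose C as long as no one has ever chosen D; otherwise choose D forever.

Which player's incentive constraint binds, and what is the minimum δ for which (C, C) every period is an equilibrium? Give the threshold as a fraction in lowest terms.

Player 1; δ ≥ 12/17

Player 1's threshold: (25−13)/(25−8) = 12/17.
Player 2's threshold: (18−11)/(18−8) = 7/10.
12/17 > 7/10, so Player 1 binds and δ* = 12/17.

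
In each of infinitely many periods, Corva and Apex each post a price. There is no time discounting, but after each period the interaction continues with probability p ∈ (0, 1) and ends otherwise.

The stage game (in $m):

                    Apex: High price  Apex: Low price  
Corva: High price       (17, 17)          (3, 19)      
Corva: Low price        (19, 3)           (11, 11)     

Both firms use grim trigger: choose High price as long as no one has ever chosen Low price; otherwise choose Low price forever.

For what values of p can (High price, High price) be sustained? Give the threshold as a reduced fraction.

With no time discounting, the continuation probability p plays the role of the discount factor.
Grim-trigger IC: 17/(1−p) ≥ 19 + 11p/(1−p) ⇒ p ≥ (19−17)/(19−11) = 1/4.

1/4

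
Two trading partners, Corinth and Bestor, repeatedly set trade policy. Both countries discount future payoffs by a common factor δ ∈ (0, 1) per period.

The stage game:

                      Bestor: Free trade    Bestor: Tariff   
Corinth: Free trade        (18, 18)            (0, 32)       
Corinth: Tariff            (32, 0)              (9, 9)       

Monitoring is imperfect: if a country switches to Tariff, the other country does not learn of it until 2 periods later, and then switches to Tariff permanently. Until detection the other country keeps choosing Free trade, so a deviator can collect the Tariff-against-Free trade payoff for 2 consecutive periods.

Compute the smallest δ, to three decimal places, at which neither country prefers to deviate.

A deviator earns 32 for 2 periods, then 9 forever; cooperating earns 18 forever. Multiplying the IC by (1−δ):
18 ≥ 32(1−δ^2) + 9δ^2, so 23·δ^2 ≥ 14 and δ^2 ≥ 14/23.
δ ≥ (14/23)^(1/2) ≈ 0.780.

0.780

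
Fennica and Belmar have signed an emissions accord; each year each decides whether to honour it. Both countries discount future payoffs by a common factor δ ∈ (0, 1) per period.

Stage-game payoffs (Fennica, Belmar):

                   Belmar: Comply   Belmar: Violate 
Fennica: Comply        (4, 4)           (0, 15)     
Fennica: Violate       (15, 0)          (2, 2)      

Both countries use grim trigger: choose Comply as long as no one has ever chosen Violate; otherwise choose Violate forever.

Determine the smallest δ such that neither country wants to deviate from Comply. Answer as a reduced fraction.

Cooperation forever yields 4 each period: 4/(1−δ).
Deviating yields 15 once, then 2 forever: 15 + 2δ/(1−δ).
No profitable deviation requires 4/(1−δ) ≥ 15 + 2δ/(1−δ).
Multiplying by (1−δ): 4 ≥ 15(1−δ) + 2δ = 15 − 13δ.
So 13δ ≥ 11, i.e. δ ≥ 11/13.

11/13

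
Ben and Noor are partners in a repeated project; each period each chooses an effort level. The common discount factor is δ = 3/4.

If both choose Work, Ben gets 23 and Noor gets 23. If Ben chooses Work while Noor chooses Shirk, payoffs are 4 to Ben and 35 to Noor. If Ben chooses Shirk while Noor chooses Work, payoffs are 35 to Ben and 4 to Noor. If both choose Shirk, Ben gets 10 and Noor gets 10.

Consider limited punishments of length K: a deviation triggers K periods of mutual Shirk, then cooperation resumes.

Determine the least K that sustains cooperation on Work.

2

No profitable deviation requires (23−10)(δ+…+δ^K) ≥ 35−23, i.e. δ+…+δ^K ≥ 12/13 ≈ 0.9231.
With δ = 3/4, the partial sums are K=1: 0.7500, K=2: 1.3125.
K = 2 is the first length at which the sum reaches 0.9231.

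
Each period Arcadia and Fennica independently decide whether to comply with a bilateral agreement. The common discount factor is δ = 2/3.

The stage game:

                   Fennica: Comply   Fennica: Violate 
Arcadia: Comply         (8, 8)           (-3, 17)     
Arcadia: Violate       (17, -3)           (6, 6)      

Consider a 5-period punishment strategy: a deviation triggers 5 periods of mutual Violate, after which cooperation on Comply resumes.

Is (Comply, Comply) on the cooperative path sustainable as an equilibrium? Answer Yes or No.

No

A one-shot deviation gives 17 now, then 6 for 5 periods, then back to 8.
Gain from deviating: (17−8) today; loss: (8−6) in each of the next 5 periods.
No-deviation condition: (8−6)(δ+…+δ^5) ≥ 17−8, i.e. δ+…+δ^5 ≥ 9/2.
At δ = 2/3: δ+…+δ^5 = 1.7366 < 4.5000.
So cooperation is not sustainable.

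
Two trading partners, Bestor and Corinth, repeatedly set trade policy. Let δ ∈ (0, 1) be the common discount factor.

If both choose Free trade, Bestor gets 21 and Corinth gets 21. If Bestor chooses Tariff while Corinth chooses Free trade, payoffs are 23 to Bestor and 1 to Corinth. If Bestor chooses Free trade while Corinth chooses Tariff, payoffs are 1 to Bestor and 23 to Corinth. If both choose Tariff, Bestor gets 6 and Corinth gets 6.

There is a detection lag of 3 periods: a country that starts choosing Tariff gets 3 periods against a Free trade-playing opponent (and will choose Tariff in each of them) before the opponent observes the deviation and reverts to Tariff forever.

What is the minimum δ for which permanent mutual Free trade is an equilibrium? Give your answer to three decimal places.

0.490

Deviating for the 3 undetected periods gains 23−21 = 2 per period over cooperation, then loses 21−6 = 15 per period forever once punishment starts.
Gain: 2(1 + δ + … + δ^2); loss: 15·δ^3/(1−δ).
No profitable deviation ⇔ 2(1−δ^3) ≤ 15·δ^3, i.e. δ^3 ≥ 2/(2+15) = 2/17.
Hence δ ≥ (2/17)^(1/3) ≈ 0.490.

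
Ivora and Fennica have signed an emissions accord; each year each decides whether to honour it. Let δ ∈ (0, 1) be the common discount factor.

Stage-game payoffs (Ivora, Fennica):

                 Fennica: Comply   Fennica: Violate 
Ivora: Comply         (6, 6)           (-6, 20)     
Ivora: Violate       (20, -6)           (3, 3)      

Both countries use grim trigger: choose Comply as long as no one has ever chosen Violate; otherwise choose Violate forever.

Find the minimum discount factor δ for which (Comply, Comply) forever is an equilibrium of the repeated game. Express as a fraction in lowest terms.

14/17

6/(1−δ) ≥ 20 + 3δ/(1−δ)
6 ≥ 20 − 17δ
δ ≥ 14/17.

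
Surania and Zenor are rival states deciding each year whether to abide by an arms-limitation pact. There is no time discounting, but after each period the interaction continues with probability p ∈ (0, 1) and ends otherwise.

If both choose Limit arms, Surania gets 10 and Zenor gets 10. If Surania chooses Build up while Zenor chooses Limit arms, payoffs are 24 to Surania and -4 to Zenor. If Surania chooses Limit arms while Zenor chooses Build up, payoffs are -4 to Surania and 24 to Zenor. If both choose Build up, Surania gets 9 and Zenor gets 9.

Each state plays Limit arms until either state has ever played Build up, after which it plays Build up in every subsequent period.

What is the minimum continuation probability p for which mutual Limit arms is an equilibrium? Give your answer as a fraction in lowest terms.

Expected cooperation value is 10 + p·10 + p²·10 + … = 10/(1−p); deviation gives 24 + p·9/(1−p).
10 ≥ 24(1−p) + 9p ⇒ 15p ≥ 14 ⇒ p ≥ 14/15.

14/15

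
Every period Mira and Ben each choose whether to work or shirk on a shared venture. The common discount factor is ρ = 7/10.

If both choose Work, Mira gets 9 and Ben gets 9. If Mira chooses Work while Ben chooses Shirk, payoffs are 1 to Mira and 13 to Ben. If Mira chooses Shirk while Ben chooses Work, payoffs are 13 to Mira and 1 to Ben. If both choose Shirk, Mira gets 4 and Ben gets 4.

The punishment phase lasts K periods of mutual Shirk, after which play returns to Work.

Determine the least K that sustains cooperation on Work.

2

No profitable deviation requires (9−4)(ρ+…+ρ^K) ≥ 13−9, i.e. ρ+…+ρ^K ≥ 4/5 ≈ 0.8000.
With ρ = 7/10, the partial sums are K=1: 0.7000, K=2: 1.1900.
K = 2 is the first length at which the sum reaches 0.8000.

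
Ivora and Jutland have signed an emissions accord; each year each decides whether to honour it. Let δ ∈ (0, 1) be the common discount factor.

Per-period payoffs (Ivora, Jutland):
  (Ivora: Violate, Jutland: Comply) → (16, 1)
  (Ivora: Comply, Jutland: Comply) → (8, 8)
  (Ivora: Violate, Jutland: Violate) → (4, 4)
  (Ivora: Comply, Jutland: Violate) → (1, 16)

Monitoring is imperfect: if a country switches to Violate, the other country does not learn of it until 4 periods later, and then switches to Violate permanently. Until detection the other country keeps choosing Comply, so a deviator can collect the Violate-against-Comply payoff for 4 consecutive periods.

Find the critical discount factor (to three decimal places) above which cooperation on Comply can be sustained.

Deviating for the 4 undetected periods gains 16−8 = 8 per period over cooperation, then loses 8−4 = 4 per period forever once punishment starts.
Gain: 8(1 + δ + … + δ^3); loss: 4·δ^4/(1−δ).
No profitable deviation ⇔ 8(1−δ^4) ≤ 4·δ^4, i.e. δ^4 ≥ 8/(8+4) = 2/3.
Hence δ ≥ (2/3)^(1/4) ≈ 0.904.

0.904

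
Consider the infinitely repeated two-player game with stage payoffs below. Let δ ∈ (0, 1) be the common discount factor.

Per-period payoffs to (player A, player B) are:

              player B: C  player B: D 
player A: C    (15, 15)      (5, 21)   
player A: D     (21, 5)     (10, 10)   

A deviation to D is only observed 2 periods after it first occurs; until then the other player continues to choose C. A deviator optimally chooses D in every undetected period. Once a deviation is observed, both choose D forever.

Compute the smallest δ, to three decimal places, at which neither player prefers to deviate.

A deviator earns 21 for 2 periods, then 10 forever; cooperating earns 15 forever. Multiplying the IC by (1−δ):
15 ≥ 21(1−δ^2) + 10δ^2, so 11·δ^2 ≥ 6 and δ^2 ≥ 6/11.
δ ≥ (6/11)^(1/2) ≈ 0.739.

0.739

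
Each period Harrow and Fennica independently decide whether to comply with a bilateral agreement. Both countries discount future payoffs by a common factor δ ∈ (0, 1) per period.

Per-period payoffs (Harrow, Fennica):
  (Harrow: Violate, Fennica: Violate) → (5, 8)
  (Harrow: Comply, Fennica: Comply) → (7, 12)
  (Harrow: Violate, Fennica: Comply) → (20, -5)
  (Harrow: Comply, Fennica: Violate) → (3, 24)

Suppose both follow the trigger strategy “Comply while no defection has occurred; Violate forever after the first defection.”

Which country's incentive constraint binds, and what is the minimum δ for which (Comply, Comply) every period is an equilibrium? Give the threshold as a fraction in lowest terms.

Harrow; δ ≥ 13/15

For Harrow: deviation gain 20−7 = 13, per-period punishment loss 7−5 = 2. IC gives δ ≥ 13/15.
For Fennica: gain 12, loss 4 per period, so δ ≥ 12/16 = 3/4.
The tighter constraint is Harrow's, so cooperation needs δ ≥ 13/15.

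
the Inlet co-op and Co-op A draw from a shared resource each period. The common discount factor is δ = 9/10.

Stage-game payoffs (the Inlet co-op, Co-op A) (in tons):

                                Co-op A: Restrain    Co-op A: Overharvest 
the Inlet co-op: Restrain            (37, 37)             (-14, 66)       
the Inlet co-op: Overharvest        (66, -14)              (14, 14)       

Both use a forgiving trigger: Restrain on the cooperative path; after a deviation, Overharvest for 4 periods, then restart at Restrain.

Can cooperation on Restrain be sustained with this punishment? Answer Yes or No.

Yes

A one-shot deviation gives 66 now, then 14 for 4 periods, then back to 37.
Gain from deviating: (66−37) today; loss: (37−14) in each of the next 4 periods.
No-deviation condition: (37−14)(δ+…+δ^4) ≥ 66−37, i.e. δ+…+δ^4 ≥ 29/23.
At δ = 9/10: δ+…+δ^4 = 3.0951 ≥ 1.2609.
So cooperation is sustainable.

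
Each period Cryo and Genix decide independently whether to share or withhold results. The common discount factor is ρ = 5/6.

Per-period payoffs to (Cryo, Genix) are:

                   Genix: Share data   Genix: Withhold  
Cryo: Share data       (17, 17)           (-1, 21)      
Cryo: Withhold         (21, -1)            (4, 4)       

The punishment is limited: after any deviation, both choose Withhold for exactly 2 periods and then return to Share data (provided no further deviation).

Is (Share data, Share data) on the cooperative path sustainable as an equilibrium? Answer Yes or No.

Yes

A one-shot deviation gives 21 now, then 4 for 2 periods, then back to 17.
Gain from deviating: (21−17) today; loss: (17−4) in each of the next 2 periods.
No-deviation condition: (17−4)(ρ+…+ρ^2) ≥ 21−17, i.e. ρ+…+ρ^2 ≥ 4/13.
At ρ = 5/6: ρ+…+ρ^2 = 1.5278 ≥ 0.3077.
So cooperation is sustainable.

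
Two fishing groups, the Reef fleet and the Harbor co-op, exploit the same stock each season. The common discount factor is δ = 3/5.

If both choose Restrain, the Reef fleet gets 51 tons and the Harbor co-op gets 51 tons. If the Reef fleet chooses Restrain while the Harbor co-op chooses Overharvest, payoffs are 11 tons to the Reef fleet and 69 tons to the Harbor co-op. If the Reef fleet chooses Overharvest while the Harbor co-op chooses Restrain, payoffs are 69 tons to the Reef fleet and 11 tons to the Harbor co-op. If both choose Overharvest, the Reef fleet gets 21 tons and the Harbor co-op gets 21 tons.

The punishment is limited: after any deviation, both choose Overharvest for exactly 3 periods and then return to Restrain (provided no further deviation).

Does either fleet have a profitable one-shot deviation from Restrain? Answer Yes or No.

A one-shot deviation gives 69 now, then 21 for 3 periods, then back to 51.
Gain from deviating: (69−51) today; loss: (51−21) in each of the next 3 periods.
No-deviation condition: (51−21)(δ+…+δ^3) ≥ 69−51, i.e. δ+…+δ^3 ≥ 3/5.
At δ = 3/5: δ+…+δ^3 = 1.1760 ≥ 0.6000.
So cooperation is sustainable.

No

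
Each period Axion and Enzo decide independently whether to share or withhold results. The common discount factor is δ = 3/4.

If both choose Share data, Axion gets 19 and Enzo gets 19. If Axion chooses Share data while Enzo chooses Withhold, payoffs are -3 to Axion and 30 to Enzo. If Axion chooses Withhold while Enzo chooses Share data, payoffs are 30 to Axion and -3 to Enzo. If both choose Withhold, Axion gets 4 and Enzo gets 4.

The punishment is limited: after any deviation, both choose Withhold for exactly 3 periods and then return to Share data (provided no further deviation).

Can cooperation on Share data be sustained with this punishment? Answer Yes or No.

IC: δ+…+δ^3 ≥ (30−19)/(19−4) = 11/15.
At δ = 3/4: partial sum = 1.7344 ≥ 0.7333. Cooperation sustainable.

Yes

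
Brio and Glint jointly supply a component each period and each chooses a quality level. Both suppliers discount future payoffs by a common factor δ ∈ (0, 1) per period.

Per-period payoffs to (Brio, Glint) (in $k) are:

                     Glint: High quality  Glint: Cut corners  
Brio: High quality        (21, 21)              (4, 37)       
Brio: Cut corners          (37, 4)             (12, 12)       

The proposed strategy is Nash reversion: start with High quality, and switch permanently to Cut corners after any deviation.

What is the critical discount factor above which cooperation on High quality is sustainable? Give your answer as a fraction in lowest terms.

16/25

Cooperation forever yields 21 each period: 21/(1−δ).
Deviating yields 37 once, then 12 forever: 37 + 12δ/(1−δ).
No profitable deviation requires 21/(1−δ) ≥ 37 + 12δ/(1−δ).
Multiplying by (1−δ): 21 ≥ 37(1−δ) + 12δ = 37 − 25δ.
So 25δ ≥ 16, i.e. δ ≥ 16/25.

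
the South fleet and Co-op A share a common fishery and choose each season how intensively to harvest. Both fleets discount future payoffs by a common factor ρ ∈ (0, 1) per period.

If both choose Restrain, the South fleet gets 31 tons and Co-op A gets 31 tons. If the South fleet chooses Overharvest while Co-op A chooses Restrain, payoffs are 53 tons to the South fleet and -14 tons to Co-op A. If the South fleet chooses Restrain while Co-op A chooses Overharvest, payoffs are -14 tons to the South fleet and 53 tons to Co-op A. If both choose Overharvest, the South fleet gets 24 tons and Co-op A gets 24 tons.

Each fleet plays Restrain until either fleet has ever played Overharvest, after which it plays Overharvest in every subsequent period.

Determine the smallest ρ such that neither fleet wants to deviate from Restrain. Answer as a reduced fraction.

22/29

31/(1−ρ) ≥ 53 + 24ρ/(1−ρ)
31 ≥ 53 − 29ρ
ρ ≥ 22/29.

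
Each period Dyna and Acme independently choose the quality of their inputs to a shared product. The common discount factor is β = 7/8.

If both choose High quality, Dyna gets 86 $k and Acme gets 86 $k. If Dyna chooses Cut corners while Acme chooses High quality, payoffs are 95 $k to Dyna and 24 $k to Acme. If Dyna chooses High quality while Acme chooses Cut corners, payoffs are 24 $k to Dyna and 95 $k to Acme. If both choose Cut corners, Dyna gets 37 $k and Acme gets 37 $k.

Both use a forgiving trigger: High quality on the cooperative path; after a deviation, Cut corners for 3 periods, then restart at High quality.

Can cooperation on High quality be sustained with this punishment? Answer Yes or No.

A one-shot deviation gives 95 now, then 37 for 3 periods, then back to 86.
Gain from deviating: (95−86) today; loss: (86−37) in each of the next 3 periods.
No-deviation condition: (86−37)(β+…+β^3) ≥ 95−86, i.e. β+…+β^3 ≥ 9/49.
At β = 7/8: β+…+β^3 = 2.3105 ≥ 0.1837.
So cooperation is sustainable.

Yes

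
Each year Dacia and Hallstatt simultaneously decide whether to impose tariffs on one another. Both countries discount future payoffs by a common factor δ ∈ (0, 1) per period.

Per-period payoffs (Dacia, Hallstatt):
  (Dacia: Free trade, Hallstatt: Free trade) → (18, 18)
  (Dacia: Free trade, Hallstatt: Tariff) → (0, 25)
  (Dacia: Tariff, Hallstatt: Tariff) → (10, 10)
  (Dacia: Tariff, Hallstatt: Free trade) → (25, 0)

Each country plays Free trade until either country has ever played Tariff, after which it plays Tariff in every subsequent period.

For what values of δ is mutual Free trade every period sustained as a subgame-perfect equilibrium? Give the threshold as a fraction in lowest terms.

7/15

18/(1−δ) ≥ 25 + 10δ/(1−δ)
18 ≥ 25 − 15δ
δ ≥ 7/15.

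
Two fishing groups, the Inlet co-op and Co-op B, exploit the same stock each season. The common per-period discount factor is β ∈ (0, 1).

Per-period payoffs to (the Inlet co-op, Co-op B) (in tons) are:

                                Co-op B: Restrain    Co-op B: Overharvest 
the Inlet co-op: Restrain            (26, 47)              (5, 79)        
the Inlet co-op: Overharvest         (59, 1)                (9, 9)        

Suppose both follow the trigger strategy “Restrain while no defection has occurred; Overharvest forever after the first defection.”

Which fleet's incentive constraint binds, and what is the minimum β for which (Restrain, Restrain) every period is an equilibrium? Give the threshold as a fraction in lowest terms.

the Inlet co-op; β ≥ 33/50

the Inlet co-op: cooperation gives 26 each period; deviation gives 59 once then 9 forever.
  26/(1−β) ≥ 59 + 9β/(1−β) ⇒ β ≥ 33/50.
Co-op B: cooperation gives 47 each period; deviation gives 79 once then 9 forever.
  β ≥ 32/70 = 16/35.
Both must hold, so the binding constraint is the Inlet co-op's: β ≥ 33/50.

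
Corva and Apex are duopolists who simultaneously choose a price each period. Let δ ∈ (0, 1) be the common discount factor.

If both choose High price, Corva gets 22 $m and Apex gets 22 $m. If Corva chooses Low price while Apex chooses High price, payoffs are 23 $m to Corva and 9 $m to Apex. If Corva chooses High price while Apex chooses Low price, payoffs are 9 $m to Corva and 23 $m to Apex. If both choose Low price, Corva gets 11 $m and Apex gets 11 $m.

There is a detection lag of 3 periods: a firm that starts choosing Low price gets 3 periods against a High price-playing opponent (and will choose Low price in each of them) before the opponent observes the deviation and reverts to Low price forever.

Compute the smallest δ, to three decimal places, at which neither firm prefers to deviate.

0.437

A deviator earns 23 for 3 periods, then 11 forever; cooperating earns 22 forever. Multiplying the IC by (1−δ):
22 ≥ 23(1−δ^3) + 11δ^3, so 12·δ^3 ≥ 1 and δ^3 ≥ 1/12.
δ ≥ (1/12)^(1/3) ≈ 0.437.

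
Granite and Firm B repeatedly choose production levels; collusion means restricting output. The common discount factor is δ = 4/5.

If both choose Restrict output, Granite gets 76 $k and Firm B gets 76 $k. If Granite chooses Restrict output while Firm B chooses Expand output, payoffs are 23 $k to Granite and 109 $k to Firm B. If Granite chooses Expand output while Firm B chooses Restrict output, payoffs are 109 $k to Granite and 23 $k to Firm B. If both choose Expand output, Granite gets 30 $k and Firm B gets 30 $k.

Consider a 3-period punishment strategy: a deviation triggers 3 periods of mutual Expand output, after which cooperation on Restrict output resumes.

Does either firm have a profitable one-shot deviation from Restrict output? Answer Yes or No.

No

Comparing payoff streams over the 4 periods until play realigns: cooperate → 76(1+δ+…+δ^3); deviate → 109 + 30(δ+…+δ^3).
Cooperation is sustained iff (76−30)(δ+…+δ^3) ≥ 109−76.
δ+…+δ^3 = 4/5·(1−(4/5)^3)/(1−4/5) = 1.9520, and (109−76)/(76−30) = 0.7174.
1.9520 ≥ 0.7174, so cooperation is sustainable.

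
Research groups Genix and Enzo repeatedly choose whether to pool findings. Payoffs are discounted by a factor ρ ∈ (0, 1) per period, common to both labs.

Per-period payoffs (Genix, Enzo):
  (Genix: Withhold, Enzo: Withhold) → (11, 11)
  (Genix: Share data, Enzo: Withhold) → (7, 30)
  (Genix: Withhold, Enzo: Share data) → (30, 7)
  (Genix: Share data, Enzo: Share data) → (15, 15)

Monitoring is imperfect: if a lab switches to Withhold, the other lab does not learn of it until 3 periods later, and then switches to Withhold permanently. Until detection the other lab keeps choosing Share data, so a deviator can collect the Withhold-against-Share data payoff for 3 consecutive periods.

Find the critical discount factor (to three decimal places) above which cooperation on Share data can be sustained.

0.924

A deviator earns 30 for 3 periods, then 11 forever; cooperating earns 15 forever. Multiplying the IC by (1−ρ):
15 ≥ 30(1−ρ^3) + 11ρ^3, so 19·ρ^3 ≥ 15 and ρ^3 ≥ 15/19.
ρ ≥ (15/19)^(1/3) ≈ 0.924.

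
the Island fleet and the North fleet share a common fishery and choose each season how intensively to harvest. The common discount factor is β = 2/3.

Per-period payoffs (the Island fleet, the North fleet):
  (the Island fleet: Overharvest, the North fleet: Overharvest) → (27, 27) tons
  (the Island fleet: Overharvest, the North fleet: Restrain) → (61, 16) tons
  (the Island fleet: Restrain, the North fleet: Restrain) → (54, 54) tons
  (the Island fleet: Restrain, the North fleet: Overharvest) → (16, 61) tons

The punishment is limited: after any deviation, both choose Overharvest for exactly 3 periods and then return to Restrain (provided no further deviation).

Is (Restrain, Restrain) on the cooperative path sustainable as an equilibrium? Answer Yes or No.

Yes

IC: β+…+β^3 ≥ (61−54)/(54−27) = 7/27.
At β = 2/3: partial sum = 1.4074 ≥ 0.2593. Cooperation sustainable.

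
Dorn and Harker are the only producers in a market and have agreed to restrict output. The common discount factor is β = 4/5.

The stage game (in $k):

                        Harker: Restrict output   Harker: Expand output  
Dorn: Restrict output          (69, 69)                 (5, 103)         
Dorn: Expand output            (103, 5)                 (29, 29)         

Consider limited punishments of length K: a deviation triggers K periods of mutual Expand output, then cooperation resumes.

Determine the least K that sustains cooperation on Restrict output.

2

IC: β(1−β^K)/(1−β) ≥ (103−69)/(69−29) = 17/20.
With β = 4/5: need 1 − β^K ≥ 17/20·(1−4/5)/(4/5), i.e. β^K ≤ 0.7875.
Since (4/5)^1 = 0.8000 and (4/5)^2 = 0.6400, the smallest such K is 2.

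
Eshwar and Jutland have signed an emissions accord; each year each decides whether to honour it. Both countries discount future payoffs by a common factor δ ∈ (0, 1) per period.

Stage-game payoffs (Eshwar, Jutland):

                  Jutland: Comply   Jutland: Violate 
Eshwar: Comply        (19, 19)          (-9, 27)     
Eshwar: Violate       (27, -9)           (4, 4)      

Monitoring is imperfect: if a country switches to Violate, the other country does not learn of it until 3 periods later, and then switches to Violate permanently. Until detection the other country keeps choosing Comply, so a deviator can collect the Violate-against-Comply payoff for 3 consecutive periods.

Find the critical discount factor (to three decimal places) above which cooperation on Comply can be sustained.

Deviating for the 3 undetected periods gains 27−19 = 8 per period over cooperation, then loses 19−4 = 15 per period forever once punishment starts.
Gain: 8(1 + δ + … + δ^2); loss: 15·δ^3/(1−δ).
No profitable deviation ⇔ 8(1−δ^3) ≤ 15·δ^3, i.e. δ^3 ≥ 8/(8+15) = 8/23.
Hence δ ≥ (8/23)^(1/3) ≈ 0.703.

0.703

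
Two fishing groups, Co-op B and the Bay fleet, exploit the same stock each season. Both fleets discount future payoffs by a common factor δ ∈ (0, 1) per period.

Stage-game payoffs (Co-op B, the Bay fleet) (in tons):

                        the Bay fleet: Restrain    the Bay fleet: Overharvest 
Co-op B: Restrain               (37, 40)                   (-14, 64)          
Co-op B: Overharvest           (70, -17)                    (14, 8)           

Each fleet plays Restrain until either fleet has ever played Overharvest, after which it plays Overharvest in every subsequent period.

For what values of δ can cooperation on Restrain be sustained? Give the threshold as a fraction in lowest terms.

For Co-op B: deviation gain 70−37 = 33, per-period punishment loss 37−14 = 23. IC gives δ ≥ 33/56.
For the Bay fleet: gain 24, loss 32 per period, so δ ≥ 24/56 = 3/7.
The tighter constraint is Co-op B's, so cooperation needs δ ≥ 33/56.

33/56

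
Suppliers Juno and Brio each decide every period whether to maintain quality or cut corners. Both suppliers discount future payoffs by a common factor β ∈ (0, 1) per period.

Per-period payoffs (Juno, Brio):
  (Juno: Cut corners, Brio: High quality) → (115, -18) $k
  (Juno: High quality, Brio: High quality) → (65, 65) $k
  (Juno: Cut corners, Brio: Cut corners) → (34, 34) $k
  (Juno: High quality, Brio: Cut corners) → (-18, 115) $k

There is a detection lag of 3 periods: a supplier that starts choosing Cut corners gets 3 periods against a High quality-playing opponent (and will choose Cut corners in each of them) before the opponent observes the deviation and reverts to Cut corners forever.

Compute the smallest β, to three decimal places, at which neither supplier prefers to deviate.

Deviating for the 3 undetected periods gains 115−65 = 50 per period over cooperation, then loses 65−34 = 31 per period forever once punishment starts.
Gain: 50(1 + β + … + β^2); loss: 31·β^3/(1−β).
No profitable deviation ⇔ 50(1−β^3) ≤ 31·β^3, i.e. β^3 ≥ 50/(50+31) = 50/81.
Hence β ≥ (50/81)^(1/3) ≈ 0.851.

0.851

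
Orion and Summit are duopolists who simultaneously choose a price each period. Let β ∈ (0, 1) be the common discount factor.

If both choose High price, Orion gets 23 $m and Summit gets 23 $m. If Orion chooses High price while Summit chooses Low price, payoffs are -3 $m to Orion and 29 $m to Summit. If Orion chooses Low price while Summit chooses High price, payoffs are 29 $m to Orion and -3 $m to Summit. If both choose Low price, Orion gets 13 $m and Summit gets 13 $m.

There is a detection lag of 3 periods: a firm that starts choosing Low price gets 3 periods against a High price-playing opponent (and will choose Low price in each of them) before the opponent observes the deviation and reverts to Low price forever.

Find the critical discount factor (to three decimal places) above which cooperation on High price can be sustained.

The best deviation is to choose Low price for all 3 undetected periods, earning 29 each, then 13 forever once detected.
Deviation value: 29(1−β^3)/(1−β) + 13β^3/(1−β); cooperation value: 23/(1−β).
IC: 23 ≥ 29(1−β^3) + 13β^3 = 29 − 16β^3.
So β^3 ≥ 6/16 = 3/8, giving β ≥ (3/8)^(1/3) ≈ 0.721.

0.721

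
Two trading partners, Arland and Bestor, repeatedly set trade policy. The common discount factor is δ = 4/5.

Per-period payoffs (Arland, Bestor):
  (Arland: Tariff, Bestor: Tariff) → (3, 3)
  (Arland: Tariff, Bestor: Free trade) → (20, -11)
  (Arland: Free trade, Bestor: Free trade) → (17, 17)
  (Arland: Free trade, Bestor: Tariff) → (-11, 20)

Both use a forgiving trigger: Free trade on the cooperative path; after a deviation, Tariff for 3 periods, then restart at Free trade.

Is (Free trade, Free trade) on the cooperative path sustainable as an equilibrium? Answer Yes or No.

Yes

A one-shot deviation gives 20 now, then 3 for 3 periods, then back to 17.
Gain from deviating: (20−17) today; loss: (17−3) in each of the next 3 periods.
No-deviation condition: (17−3)(δ+…+δ^3) ≥ 20−17, i.e. δ+…+δ^3 ≥ 3/14.
At δ = 4/5: δ+…+δ^3 = 1.9520 ≥ 0.2143.
So cooperation is sustainable.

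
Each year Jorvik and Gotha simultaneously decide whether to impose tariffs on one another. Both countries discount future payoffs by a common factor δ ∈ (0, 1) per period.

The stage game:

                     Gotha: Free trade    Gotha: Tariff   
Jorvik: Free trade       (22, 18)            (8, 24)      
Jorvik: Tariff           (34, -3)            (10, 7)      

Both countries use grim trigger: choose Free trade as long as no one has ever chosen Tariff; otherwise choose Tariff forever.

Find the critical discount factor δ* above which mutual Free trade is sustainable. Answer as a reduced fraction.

For Jorvik: deviation gain 34−22 = 12, per-period punishment loss 22−10 = 12. IC gives δ ≥ 12/24 = 1/2.
For Gotha: gain 6, loss 11 per period, so δ ≥ 6/17.
The tighter constraint is Jorvik's, so cooperation needs δ ≥ 1/2.

1/2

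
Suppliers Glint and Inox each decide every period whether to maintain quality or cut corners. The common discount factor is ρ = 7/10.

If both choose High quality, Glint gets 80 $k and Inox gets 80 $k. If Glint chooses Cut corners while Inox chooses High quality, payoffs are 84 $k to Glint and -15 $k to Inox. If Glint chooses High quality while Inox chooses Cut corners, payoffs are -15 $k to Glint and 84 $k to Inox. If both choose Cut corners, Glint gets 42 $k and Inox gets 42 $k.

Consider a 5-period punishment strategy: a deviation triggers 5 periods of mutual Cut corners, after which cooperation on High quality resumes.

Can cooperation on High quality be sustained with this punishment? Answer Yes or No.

Comparing payoff streams over the 6 periods until play realigns: cooperate → 80(1+ρ+…+ρ^5); deviate → 84 + 42(ρ+…+ρ^5).
Cooperation is sustained iff (80−42)(ρ+…+ρ^5) ≥ 84−80.
ρ+…+ρ^5 = 7/10·(1−(7/10)^5)/(1−7/10) = 1.9412, and (84−80)/(80−42) = 0.1053.
1.9412 ≥ 0.1053, so cooperation is sustainable.

Yes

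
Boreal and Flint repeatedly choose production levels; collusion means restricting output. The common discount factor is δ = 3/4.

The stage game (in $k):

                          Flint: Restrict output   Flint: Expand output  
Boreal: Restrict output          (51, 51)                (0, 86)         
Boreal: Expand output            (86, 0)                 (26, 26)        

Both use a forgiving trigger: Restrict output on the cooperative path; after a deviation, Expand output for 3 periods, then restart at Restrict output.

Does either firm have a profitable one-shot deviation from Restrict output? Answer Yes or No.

A one-shot deviation gives 86 now, then 26 for 3 periods, then back to 51.
Gain from deviating: (86−51) today; loss: (51−26) in each of the next 3 periods.
No-deviation condition: (51−26)(δ+…+δ^3) ≥ 86−51, i.e. δ+…+δ^3 ≥ 7/5.
At δ = 3/4: δ+…+δ^3 = 1.7344 ≥ 1.4000.
So cooperation is sustainable.

No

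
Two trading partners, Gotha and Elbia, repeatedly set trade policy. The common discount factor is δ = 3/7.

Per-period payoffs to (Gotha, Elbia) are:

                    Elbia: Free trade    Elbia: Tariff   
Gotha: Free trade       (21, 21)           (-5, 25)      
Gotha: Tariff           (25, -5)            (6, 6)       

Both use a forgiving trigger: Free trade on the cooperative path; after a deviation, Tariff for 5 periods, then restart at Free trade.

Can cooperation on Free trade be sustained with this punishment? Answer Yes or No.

Yes

Comparing payoff streams over the 6 periods until play realigns: cooperate → 21(1+δ+…+δ^5); deviate → 25 + 6(δ+…+δ^5).
Cooperation is sustained iff (21−6)(δ+…+δ^5) ≥ 25−21.
δ+…+δ^5 = 3/7·(1−(3/7)^5)/(1−3/7) = 0.7392, and (25−21)/(21−6) = 0.2667.
0.7392 ≥ 0.2667, so cooperation is sustainable.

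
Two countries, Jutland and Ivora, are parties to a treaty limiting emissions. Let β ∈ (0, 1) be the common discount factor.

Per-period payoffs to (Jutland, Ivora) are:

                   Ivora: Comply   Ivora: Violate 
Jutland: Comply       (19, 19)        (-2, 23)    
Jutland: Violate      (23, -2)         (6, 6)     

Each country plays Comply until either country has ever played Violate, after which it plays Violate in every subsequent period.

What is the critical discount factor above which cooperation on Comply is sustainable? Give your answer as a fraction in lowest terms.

4/17

Cooperation forever yields 19 each period: 19/(1−β).
Deviating yields 23 once, then 6 forever: 23 + 6β/(1−β).
No profitable deviation requires 19/(1−β) ≥ 23 + 6β/(1−β).
Multiplying by (1−β): 19 ≥ 23(1−β) + 6β = 23 − 17β.
So 17β ≥ 4, i.e. β ≥ 4/17.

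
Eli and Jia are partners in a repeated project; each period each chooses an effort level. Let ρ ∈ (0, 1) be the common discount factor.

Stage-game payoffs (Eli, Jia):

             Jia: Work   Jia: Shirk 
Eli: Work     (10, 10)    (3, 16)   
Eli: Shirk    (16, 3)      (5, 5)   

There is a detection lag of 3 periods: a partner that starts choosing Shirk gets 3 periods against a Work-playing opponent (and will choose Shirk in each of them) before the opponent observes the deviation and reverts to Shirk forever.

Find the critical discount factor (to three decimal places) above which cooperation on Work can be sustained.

0.817

The best deviation is to choose Shirk for all 3 undetected periods, earning 16 each, then 5 forever once detected.
Deviation value: 16(1−ρ^3)/(1−ρ) + 5ρ^3/(1−ρ); cooperation value: 10/(1−ρ).
IC: 10 ≥ 16(1−ρ^3) + 5ρ^3 = 16 − 11ρ^3.
So ρ^3 ≥ 6/11, giving ρ ≥ (6/11)^(1/3) ≈ 0.817.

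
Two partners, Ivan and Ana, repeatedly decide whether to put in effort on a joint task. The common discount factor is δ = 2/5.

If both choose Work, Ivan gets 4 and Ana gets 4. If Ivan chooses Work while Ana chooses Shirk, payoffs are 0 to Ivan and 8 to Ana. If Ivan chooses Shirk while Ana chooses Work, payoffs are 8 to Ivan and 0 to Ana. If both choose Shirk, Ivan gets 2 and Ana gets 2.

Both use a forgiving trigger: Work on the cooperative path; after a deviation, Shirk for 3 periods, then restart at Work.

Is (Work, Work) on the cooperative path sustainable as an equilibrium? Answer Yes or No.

Comparing payoff streams over the 4 periods until play realigns: cooperate → 4(1+δ+…+δ^3); deviate → 8 + 2(δ+…+δ^3).
Cooperation is sustained iff (4−2)(δ+…+δ^3) ≥ 8−4.
δ+…+δ^3 = 2/5·(1−(2/5)^3)/(1−2/5) = 0.6240, and (8−4)/(4−2) = 2.0000.
0.6240 < 2.0000, so cooperation is not sustainable.

No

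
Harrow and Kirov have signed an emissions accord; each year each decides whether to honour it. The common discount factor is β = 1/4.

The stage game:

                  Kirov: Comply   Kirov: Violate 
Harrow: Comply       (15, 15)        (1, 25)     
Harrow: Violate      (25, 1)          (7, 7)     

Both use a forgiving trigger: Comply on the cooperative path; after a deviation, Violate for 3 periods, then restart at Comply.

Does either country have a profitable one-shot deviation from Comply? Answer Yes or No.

Comparing payoff streams over the 4 periods until play realigns: cooperate → 15(1+β+…+β^3); deviate → 25 + 7(β+…+β^3).
Cooperation is sustained iff (15−7)(β+…+β^3) ≥ 25−15.
β+…+β^3 = 1/4·(1−(1/4)^3)/(1−1/4) = 0.3281, and (25−15)/(15−7) = 1.2500.
0.3281 < 1.2500, so cooperation is not sustainable.

Yes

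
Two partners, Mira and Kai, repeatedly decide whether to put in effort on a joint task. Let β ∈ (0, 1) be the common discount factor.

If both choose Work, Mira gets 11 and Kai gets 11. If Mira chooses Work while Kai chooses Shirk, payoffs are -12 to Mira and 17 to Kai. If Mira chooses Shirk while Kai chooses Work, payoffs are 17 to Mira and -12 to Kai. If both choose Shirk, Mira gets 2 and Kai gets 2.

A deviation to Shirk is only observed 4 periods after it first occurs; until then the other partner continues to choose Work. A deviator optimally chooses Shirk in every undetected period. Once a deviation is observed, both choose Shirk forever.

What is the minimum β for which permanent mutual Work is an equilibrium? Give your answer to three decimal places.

0.795

Deviating for the 4 undetected periods gains 17−11 = 6 per period over cooperation, then loses 11−2 = 9 per period forever once punishment starts.
Gain: 6(1 + β + … + β^3); loss: 9·β^4/(1−β).
No profitable deviation ⇔ 6(1−β^4) ≤ 9·β^4, i.e. β^4 ≥ 6/(6+9) = 2/5.
Hence β ≥ (2/5)^(1/4) ≈ 0.795.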